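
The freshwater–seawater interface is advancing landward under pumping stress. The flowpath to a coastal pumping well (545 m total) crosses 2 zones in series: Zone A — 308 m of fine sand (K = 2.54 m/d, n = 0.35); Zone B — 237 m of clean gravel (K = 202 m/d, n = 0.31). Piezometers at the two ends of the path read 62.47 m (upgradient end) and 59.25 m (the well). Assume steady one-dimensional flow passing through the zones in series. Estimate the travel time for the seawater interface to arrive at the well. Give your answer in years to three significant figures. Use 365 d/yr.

18.9 years

Total head drop ΔH = 62.47 − 59.25 = 3.22 m
Steady 1-D flow in series ⇒ the Darcy flux q is identical in every zone and the zone head losses add (resistances L/K in series).
Σ(L/K) = 308/2.54 + 237/202 = 121.3 + 1.173 = 122.4 d
q = ΔH / Σ(L/K) = 3.22 / 122.4 = 0.02630 m/d (same in every zone)
Zone A: v = q/n = 0.02630/0.35 = 0.07514 m/d → t_A = 308/0.07514 = 4099 d
Zone B: v = q/n = 0.02630/0.31 = 0.08484 m/d → t_B = 237/0.08484 = 2794 d
Total t = 4099 + 2794 = 6892 d
   = 6892 / 365 = 18.9 yr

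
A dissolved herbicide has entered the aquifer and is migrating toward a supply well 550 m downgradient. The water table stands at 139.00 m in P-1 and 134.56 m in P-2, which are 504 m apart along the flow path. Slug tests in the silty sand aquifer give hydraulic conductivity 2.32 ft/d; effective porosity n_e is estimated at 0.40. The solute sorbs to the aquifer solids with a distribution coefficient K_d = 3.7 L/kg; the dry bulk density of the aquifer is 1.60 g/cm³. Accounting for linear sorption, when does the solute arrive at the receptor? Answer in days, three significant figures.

558000 days

Hydraulic gradient i = (139.00 − 134.56) / 504 = 4.44 / 504 = 0.008810
K = 2.32 ft/d × 0.3048 = 0.7071 m/d
Specific discharge q = 0.7071 × 0.008810 = 0.006230 m/d
v_s = q/n_e = 0.006230/0.40 = 0.01557 m/d
Retardation R = 1 + ρ_b·K_d/n = 1 + 1.60×3.7/0.40 = 15.80
Contaminant velocity v_c = v/R = 0.01557/15.80 = 9.857e-4 m/d
t = L/v_c = 550/9.857e-4 = 558000 d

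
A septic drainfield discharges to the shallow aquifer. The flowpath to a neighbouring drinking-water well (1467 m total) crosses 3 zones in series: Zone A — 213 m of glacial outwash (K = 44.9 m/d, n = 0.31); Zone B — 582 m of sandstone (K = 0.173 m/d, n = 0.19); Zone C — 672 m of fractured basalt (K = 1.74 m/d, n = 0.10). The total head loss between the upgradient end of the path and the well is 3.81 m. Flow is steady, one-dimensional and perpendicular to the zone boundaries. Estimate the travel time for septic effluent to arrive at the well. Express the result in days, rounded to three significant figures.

Continuity: the same q passes through each zone, so ΔH = q·Σ(L_j/K_j) — the zones act as resistances in series.
Σ(L/K) = 213/44.9 + 582/0.173 + 672/1.74 = 4.744 + 3364 + 386.2 = 3755 d
q = ΔH / Σ(L/K) = 3.81 / 3755 = 0.001015 m/d (same in every zone)
Zone A: v = q/n = 0.001015/0.31 = 0.003273 m/d → t_A = 213/0.003273 = 65080 d
Zone B: v = q/n = 0.001015/0.19 = 0.005340 m/d → t_B = 582/0.005340 = 109000 d
Zone C: v = q/n = 0.001015/0.10 = 0.01015 m/d → t_C = 672/0.01015 = 66230 d
Total t = 65080 + 109000 + 66230 = 240300 d

240000 days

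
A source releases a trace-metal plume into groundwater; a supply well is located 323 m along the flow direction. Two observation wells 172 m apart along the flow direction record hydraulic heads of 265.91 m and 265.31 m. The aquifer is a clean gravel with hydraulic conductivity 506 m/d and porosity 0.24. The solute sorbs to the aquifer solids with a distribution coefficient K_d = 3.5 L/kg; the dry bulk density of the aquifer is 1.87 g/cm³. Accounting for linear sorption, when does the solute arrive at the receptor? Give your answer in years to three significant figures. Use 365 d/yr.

3.40 years

Hydraulic gradient i = (265.91 − 265.31) / 172 = 0.60 / 172 = 0.003488
Darcy flux q = K·i = 506 × 0.003488 = 1.765 m/d
v_s = q/n_e = 1.765/0.24 = 7.355 m/d
Retardation R = 1 + ρ_b·K_d/n = 1 + 1.87×3.5/0.24 = 28.27
Contaminant velocity v_c = v/R = 7.355/28.27 = 0.2601 m/d
t = L/v_c = 323/0.2601 = 1242 d
   = 1242/365 = 3.40 yr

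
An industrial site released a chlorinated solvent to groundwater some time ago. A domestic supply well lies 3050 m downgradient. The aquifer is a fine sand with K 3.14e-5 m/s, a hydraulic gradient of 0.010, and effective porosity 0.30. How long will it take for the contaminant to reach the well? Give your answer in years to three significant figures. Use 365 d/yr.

92.4 years

K = 3.14e-5 m/s × 86400 s/d = 2.713 m/d
q = Ki = 2.713 × 0.010 = 0.02713 m/d
v = Ki/n = 2.713·0.010/0.30 = 0.09043 m/d
t = L / v = 3050 / 0.09043 = 33730 d
   = 33730 / 365 = 92.4 yr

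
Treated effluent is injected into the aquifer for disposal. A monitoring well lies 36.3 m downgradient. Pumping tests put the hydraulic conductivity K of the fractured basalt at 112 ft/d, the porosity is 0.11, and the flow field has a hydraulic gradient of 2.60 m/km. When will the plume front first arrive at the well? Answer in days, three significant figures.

K = 112 ft/d × 0.3048 = 34.14 m/d
Darcy flux q = K·i = 34.14 × 0.0026 = 0.08876 m/d
v_s = q/n_e = 0.08876/0.11 = 0.8069 m/d
t = L / v = 36.3 / 0.8069 = 44.99 d

45.0 days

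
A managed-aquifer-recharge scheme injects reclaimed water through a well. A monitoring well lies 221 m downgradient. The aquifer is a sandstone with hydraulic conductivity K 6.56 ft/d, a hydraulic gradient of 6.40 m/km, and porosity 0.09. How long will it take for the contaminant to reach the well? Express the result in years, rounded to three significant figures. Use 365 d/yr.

K = 6.56 ft/d × 0.3048 = 1.999 m/d
Specific discharge q = 1.999 × 0.0064 = 0.01280 m/d
Average linear velocity = 0.01280 / 0.09 = 0.1422 m/d
t = L / v = 221 / 0.1422 = 1554 d
   = 1554 / 365 = 4.26 yr

4.26 years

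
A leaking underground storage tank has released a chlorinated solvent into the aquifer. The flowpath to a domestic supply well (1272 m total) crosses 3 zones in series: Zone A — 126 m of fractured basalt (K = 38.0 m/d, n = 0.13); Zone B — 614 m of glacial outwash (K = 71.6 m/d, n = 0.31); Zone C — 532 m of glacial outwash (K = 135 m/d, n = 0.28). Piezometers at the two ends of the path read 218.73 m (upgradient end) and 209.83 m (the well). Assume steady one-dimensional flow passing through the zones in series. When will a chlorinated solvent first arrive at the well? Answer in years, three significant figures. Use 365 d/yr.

Total head drop ΔH = 218.73 − 209.83 = 8.90 m
Continuity: the same q passes through each zone, so ΔH = q·Σ(L_j/K_j) — the zones act as resistances in series.
Σ(L/K) = 126/38.0 + 614/71.6 + 532/135 = 3.316 + 8.575 + 3.941 = 15.83 d
q = ΔH / Σ(L/K) = 8.90 / 15.83 = 0.5622 m/d (same in every zone)
Zone A: v = q/n = 0.5622/0.13 = 4.324 m/d → t_A = 126/4.324 = 29.14 d
Zone B: v = q/n = 0.5622/0.31 = 1.813 m/d → t_B = 614/1.813 = 338.6 d
Zone C: v = q/n = 0.5622/0.28 = 2.008 m/d → t_C = 532/2.008 = 265.0 d
Total t = 29.14 + 338.6 + 265.0 = 632.7 d
   = 632.7 / 365 = 1.73 yr

1.73 years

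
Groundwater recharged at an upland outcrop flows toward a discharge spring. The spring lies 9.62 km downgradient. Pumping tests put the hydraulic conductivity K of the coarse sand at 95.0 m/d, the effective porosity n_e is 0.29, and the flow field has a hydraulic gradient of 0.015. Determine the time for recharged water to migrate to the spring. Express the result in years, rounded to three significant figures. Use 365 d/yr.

5.36 years

Specific discharge q = 95.0 × 0.015 = 1.425 m/d
Seepage velocity v = q / n = 1.425 / 0.29 = 4.914 m/d
L = 9.62 km = 9620 m
t = L / v = 9620 / 4.914 = 1958 d
   = 1958 / 365 = 5.36 yr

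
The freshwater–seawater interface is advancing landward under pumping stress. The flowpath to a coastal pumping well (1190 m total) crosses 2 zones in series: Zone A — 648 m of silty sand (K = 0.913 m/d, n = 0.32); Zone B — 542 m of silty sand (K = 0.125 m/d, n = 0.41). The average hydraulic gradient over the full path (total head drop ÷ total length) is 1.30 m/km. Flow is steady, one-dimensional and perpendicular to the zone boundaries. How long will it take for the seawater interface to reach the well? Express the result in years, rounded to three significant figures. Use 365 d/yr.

3840 years

Steady 1-D flow in series ⇒ the Darcy flux q is identical in every zone and the zone head losses add (resistances L/K in series).
Σ(L/K) = 648/0.913 + 542/0.125 = 709.7 + 4336 = 5046 d
K_eq = L_total / Σ(L/K) = 1190 / 5046 = 0.2358 m/d
q = K_eq · i = 0.2358 × 0.0013 = 3.066e-4 m/d (same in every zone)
Zone A: v = q/n = 3.066e-4/0.32 = 9.581e-4 m/d → t_A = 648/9.581e-4 = 676300 d
Zone B: v = q/n = 3.066e-4/0.41 = 7.478e-4 m/d → t_B = 542/7.478e-4 = 724800 d
Total t = 676300 + 724800 = 1.401e6 d
   = 1.401e6 / 365 = 3840 yr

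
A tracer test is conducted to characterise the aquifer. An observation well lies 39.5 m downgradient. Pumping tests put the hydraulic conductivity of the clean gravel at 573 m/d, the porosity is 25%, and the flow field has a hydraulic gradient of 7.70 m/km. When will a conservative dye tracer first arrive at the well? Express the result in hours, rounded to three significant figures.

q = Ki = 573 × 0.0077 = 4.412 m/d
v = Ki/n = 573·0.0077/0.25 = 17.65 m/d
t = L / v = 39.5 / 17.65 = 2.238 d
   = 2.238 × 24 = 53.7 h

53.7 hours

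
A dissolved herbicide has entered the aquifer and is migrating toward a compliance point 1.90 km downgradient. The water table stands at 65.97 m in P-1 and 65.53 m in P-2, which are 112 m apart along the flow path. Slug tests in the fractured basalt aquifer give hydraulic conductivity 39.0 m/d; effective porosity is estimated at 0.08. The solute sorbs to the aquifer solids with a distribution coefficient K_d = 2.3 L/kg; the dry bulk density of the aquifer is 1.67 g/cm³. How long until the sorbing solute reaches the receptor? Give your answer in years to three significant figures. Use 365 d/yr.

133 years

Hydraulic gradient i = (65.97 − 65.53) / 112 = 0.44 / 112 = 0.003929
q = Ki = 39.0 × 0.003929 = 0.1532 m/d
v = Ki/n = 39.0·0.003929/0.08 = 1.915 m/d
Retardation R = 1 + ρ_b·K_d/n = 1 + 1.67×2.3/0.08 = 49.01
Contaminant velocity v_c = v/R = 1.915/49.01 = 0.03908 m/d
L = 1.90 km = 1900 m
t = L/v_c = 1900/0.03908 = 48620 d
   = 48620/365 = 133 yr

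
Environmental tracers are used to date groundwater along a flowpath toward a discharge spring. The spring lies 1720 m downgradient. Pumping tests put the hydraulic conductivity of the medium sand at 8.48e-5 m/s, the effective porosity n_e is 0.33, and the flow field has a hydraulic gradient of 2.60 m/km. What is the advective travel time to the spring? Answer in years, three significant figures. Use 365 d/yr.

K = 8.48e-5 m/s × 86400 s/d = 7.327 m/d
Specific discharge q = 7.327 × 0.0026 = 0.01905 m/d
Average linear velocity = 0.01905 / 0.33 = 0.05773 m/d
t = L / v = 1720 / 0.05773 = 29800 d
   = 29800 / 365 = 81.6 yr

81.6 years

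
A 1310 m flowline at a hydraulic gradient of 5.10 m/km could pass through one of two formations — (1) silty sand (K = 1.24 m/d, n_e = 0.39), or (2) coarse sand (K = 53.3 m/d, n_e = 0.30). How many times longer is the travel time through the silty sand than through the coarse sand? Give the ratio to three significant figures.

Unit 1 (silty sand): v = 1.24×0.0051/0.39 = 0.01622 m/d, t = 1310/0.01622 = 80790 d
Unit 2 (coarse sand): v = 53.3×0.0051/0.30 = 0.9061 m/d, t = 1310/0.9061 = 1446 d
t(silty sand) / t(coarse sand) = 80790/1446 = 55.9

55.9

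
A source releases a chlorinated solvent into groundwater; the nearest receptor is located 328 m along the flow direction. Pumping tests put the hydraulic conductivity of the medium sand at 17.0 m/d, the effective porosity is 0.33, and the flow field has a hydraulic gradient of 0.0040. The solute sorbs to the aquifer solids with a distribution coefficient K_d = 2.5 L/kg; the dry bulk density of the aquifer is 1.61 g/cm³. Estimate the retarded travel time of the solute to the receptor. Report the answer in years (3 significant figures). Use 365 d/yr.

57.6 years

Darcy flux q = K·i = 17.0 × 0.0040 = 0.06800 m/d
v_s = q/n_e = 0.06800/0.33 = 0.2061 m/d
Retardation R = 1 + ρ_b·K_d/n = 1 + 1.61×2.5/0.33 = 13.20
Contaminant velocity v_c = v/R = 0.2061/13.20 = 0.01561 m/d
t = L/v_c = 328/0.01561 = 21010 d
   = 21010/365 = 57.6 yr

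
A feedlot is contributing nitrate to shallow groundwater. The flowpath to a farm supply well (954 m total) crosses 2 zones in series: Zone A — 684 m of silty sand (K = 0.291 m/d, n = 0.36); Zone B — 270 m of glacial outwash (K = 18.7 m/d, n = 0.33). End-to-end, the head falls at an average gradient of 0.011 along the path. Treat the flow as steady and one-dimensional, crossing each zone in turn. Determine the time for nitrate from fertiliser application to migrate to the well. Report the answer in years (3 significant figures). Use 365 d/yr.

Continuity: the same q passes through each zone, so ΔH = q·Σ(L_j/K_j) — the zones act as resistances in series.
Σ(L/K) = 684/0.291 + 270/18.7 = 2351 + 14.44 = 2365 d
K_eq = L_total / Σ(L/K) = 954 / 2365 = 0.4034 m/d
q = K_eq · i = 0.4034 × 0.011 = 0.004437 m/d (same in every zone)
Zone A: v = q/n = 0.004437/0.36 = 0.01233 m/d → t_A = 684/0.01233 = 55490 d
Zone B: v = q/n = 0.004437/0.33 = 0.01345 m/d → t_B = 270/0.01345 = 20080 d
Total t = 55490 + 20080 = 75570 d
   = 75570 / 365 = 207 yr

207 years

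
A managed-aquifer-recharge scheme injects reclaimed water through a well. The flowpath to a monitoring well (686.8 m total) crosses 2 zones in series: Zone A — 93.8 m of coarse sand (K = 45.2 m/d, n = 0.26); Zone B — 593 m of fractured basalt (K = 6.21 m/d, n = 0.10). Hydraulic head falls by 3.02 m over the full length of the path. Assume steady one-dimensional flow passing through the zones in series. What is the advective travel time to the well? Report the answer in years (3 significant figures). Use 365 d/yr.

Steady 1-D flow in series ⇒ the Darcy flux q is identical in every zone and the zone head losses add (resistances L/K in series).
Σ(L/K) = 93.8/45.2 + 593/6.21 = 2.075 + 95.49 = 97.57 d
q = ΔH / Σ(L/K) = 3.02 / 97.57 = 0.03095 m/d (same in every zone)
Zone A: v = q/n = 0.03095/0.26 = 0.1191 m/d → t_A = 93.8/0.1191 = 787.9 d
Zone B: v = q/n = 0.03095/0.10 = 0.3095 m/d → t_B = 593/0.3095 = 1916 d
Total t = 787.9 + 1916 = 2704 d
   = 2704 / 365 = 7.41 yr

7.41 years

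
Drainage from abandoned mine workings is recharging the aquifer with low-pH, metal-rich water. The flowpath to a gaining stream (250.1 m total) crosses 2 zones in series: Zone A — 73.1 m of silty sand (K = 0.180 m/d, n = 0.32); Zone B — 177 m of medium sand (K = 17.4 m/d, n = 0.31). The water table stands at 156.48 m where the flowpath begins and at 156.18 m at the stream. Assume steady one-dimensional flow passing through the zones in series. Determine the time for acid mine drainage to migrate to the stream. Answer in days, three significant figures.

Total head drop ΔH = 156.48 − 156.18 = 0.30 m
Continuity: the same q passes through each zone, so ΔH = q·Σ(L_j/K_j) — the zones act as resistances in series.
Σ(L/K) = 73.1/0.180 + 177/17.4 = 406.1 + 10.17 = 416.3 d
q = ΔH / Σ(L/K) = 0.30 / 416.3 = 7.207e-4 m/d (same in every zone)
Zone A: v = q/n = 7.207e-4/0.32 = 0.002252 m/d → t_A = 73.1/0.002252 = 32460 d
Zone B: v = q/n = 7.207e-4/0.31 = 0.002325 m/d → t_B = 177/0.002325 = 76140 d
Total t = 32460 + 76140 = 108600 d

109000 days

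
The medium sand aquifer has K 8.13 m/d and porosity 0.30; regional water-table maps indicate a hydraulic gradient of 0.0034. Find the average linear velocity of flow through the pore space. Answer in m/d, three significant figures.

0.0921 m/d

Specific discharge q = 8.13 × 0.0034 = 0.02764 m/d
Seepage velocity v = q / n = 0.02764 / 0.30 = 0.09214 m/d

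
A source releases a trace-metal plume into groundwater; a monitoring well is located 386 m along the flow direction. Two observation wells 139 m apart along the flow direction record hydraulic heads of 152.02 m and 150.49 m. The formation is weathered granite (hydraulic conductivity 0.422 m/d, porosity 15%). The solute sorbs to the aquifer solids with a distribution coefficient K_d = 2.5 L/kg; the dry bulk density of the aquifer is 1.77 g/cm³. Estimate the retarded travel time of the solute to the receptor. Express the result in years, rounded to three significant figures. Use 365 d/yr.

1040 years

Hydraulic gradient i = (152.02 − 150.49) / 139 = 1.53 / 139 = 0.01101
Darcy flux q = K·i = 0.422 × 0.01101 = 0.004645 m/d
Seepage velocity v = q / n = 0.004645 / 0.15 = 0.03097 m/d
Retardation R = 1 + ρ_b·K_d/n = 1 + 1.77×2.5/0.15 = 30.50
Contaminant velocity v_c = v/R = 0.03097/30.50 = 0.001015 m/d
t = L/v_c = 386/0.001015 = 380200 d
   = 380200/365 = 1040 yr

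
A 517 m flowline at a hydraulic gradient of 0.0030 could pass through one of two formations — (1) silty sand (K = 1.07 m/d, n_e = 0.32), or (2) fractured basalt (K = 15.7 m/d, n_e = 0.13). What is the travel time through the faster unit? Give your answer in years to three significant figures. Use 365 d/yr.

3.91 years

Unit 1 (silty sand): v = 1.07×0.0030/0.32 = 0.01003 m/d, t = 517/0.01003 = 51540 d
Unit 2 (fractured basalt): v = 15.7×0.0030/0.13 = 0.3623 m/d, t = 517/0.3623 = 1427 d
Faster: 1427 d / 365 = 3.91 yr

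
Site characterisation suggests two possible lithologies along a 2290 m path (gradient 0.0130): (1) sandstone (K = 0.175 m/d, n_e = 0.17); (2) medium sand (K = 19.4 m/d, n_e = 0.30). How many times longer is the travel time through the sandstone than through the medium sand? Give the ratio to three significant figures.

Unit 1 (sandstone): v = 0.175×0.013/0.17 = 0.01338 m/d, t = 2290/0.01338 = 171100 d
Unit 2 (medium sand): v = 19.4×0.013/0.30 = 0.8407 m/d, t = 2290/0.8407 = 2724 d
t(sandstone) / t(medium sand) = 171100/2724 = 62.8

62.8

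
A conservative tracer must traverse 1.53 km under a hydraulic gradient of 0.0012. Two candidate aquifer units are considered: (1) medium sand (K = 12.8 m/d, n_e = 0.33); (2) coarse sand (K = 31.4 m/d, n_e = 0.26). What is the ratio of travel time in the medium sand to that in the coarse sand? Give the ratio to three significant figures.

3.11

Unit 1 (medium sand): v = 12.8×0.0012/0.33 = 0.04655 m/d, t = 1530/0.04655 = 32870 d
Unit 2 (coarse sand): v = 31.4×0.0012/0.26 = 0.1449 m/d, t = 1530/0.1449 = 10560 d
t(medium sand) / t(coarse sand) = 32870/10560 = 3.11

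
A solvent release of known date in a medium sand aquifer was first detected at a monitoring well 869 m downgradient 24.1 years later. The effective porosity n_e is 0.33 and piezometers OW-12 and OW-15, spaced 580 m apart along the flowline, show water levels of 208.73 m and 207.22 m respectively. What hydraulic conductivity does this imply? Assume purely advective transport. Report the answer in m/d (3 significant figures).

Hydraulic gradient i = (208.73 − 207.22) / 580 = 1.51 / 580 = 0.002603
t = 24.1 years = 8797 d
v = L / t = 869 / 8797 = 0.09879 m/d
K = v · n / i = 0.09879 × 0.33 / 0.002603 = 12.5 m/d

12.5 m/d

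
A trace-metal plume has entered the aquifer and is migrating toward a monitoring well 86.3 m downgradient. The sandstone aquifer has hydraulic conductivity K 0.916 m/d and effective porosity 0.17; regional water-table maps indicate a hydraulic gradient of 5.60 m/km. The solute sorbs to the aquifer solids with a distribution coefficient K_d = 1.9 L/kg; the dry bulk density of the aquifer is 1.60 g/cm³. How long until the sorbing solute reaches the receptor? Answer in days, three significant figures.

Specific discharge q = 0.916 × 0.0056 = 0.005130 m/d
v = Ki/n = 0.916·0.0056/0.17 = 0.03017 m/d
Retardation R = 1 + ρ_b·K_d/n = 1 + 1.60×1.9/0.17 = 18.88
Contaminant velocity v_c = v/R = 0.03017/18.88 = 0.001598 m/d
t = L/v_c = 86.3/0.001598 = 54000 d

54000 days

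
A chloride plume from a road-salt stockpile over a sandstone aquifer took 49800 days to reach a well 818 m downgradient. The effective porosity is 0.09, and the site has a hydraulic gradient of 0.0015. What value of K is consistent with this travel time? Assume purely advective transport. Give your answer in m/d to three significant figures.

0.986 m/d

v = L / t = 818 / 49800 = 0.01643 m/d
K = v · n / i = 0.01643 × 0.09 / 0.0015 = 0.986 m/d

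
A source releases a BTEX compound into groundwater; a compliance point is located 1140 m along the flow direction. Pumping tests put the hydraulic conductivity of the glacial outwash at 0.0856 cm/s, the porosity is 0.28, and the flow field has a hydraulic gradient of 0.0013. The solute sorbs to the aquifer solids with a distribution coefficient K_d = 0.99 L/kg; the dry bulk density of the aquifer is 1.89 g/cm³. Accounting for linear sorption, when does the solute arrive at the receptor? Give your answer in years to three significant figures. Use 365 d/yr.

69.9 years

K = 0.0856 cm/s × 864 = 73.96 m/d
q = Ki = 73.96 × 0.0013 = 0.09615 m/d
Average linear velocity = 0.09615 / 0.28 = 0.3434 m/d
Retardation R = 1 + ρ_b·K_d/n = 1 + 1.89×0.99/0.28 = 7.682
Contaminant velocity v_c = v/R = 0.3434/7.682 = 0.04470 m/d
t = L/v_c = 1140/0.04470 = 25510 d
   = 25510/365 = 69.9 yr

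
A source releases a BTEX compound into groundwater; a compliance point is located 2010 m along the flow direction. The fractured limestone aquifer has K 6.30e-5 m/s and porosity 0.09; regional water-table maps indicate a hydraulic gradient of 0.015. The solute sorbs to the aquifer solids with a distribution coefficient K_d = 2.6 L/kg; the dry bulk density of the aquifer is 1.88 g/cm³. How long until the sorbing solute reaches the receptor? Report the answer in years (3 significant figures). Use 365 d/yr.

336 years

K = 6.30e-5 m/s × 86400 s/d = 5.443 m/d
Specific discharge q = 5.443 × 0.015 = 0.08165 m/d
Average linear velocity = 0.08165 / 0.09 = 0.9072 m/d
Retardation R = 1 + ρ_b·K_d/n = 1 + 1.88×2.6/0.09 = 55.31
Contaminant velocity v_c = v/R = 0.9072/55.31 = 0.01640 m/d
t = L/v_c = 2010/0.01640 = 122500 d
   = 122500/365 = 336 yr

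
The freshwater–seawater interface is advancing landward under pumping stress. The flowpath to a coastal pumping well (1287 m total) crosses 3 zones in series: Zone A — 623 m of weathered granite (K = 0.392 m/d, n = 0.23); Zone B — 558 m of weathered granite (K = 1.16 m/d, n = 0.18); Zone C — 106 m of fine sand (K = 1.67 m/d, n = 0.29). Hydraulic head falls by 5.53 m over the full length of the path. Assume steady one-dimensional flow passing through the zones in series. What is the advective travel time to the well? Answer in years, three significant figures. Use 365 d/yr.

290 years

Continuity: the same q passes through each zone, so ΔH = q·Σ(L_j/K_j) — the zones act as resistances in series.
Σ(L/K) = 623/0.392 + 558/1.16 + 106/1.67 = 1589 + 481.0 + 63.47 = 2134 d
q = ΔH / Σ(L/K) = 5.53 / 2134 = 0.002592 m/d (same in every zone)
Zone A: v = q/n = 0.002592/0.23 = 0.01127 m/d → t_A = 623/0.01127 = 55290 d
Zone B: v = q/n = 0.002592/0.18 = 0.01440 m/d → t_B = 558/0.01440 = 38760 d
Zone C: v = q/n = 0.002592/0.29 = 0.008937 m/d → t_C = 106/0.008937 = 11860 d
Total t = 55290 + 38760 + 11860 = 105900 d
   = 105900 / 365 = 290 yr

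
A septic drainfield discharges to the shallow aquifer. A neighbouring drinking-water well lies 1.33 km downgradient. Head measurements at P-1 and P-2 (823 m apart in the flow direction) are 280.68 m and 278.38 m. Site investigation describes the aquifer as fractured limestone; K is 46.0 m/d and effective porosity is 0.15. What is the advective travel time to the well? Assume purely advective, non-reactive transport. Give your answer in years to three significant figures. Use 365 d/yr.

4.25 years

Hydraulic gradient i = (280.68 − 278.38) / 823 = 2.30 / 823 = 0.002795
Darcy flux q = K·i = 46.0 × 0.002795 = 0.1286 m/d
Seepage velocity v = q / n = 0.1286 / 0.15 = 0.8570 m/d
L = 1.33 km = 1330 m
t = L / v = 1330 / 0.8570 = 1552 d
   = 1552 / 365 = 4.25 yr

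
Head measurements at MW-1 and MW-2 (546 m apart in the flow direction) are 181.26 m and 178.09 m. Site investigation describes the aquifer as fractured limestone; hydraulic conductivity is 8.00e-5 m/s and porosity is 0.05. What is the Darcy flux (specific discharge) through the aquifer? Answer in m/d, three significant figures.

Hydraulic gradient i = (181.26 − 178.09) / 546 = 3.17 / 546 = 0.005806
K = 8.00e-5 m/s × 86400 s/d = 6.912 m/d
q = Ki = 6.912 × 0.005806 = 0.04013 m/d

0.0401 m/d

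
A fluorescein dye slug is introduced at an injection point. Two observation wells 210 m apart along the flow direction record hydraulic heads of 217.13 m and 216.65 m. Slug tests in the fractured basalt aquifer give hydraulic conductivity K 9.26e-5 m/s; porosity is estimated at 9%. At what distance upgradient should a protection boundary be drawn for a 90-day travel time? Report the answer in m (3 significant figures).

18.3 m

Hydraulic gradient i = (217.13 − 216.65) / 210 = 0.48 / 210 = 0.002286
K = 9.26e-5 m/s × 86400 s/d = 8.001 m/d
Specific discharge q = 8.001 × 0.002286 = 0.01829 m/d
v = Ki/n = 8.001·0.002286/0.09 = 0.2032 m/d
L = v × T = 0.2032 × 90 = 18.29 m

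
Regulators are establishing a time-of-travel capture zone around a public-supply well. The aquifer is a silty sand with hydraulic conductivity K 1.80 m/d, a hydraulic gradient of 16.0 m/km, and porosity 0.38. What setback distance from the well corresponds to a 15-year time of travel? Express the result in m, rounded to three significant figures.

Darcy flux q = K·i = 1.80 × 0.016 = 0.02880 m/d
Average linear velocity = 0.02880 / 0.38 = 0.07579 m/d
T = 15 yr × 365 = 5475 d
L = v × T = 0.07579 × 5475 = 414.9 m

415 m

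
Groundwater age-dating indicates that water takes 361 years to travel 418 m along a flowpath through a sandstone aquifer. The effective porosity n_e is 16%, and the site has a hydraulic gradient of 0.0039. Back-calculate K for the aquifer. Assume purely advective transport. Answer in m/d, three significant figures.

t = 361 years = 131800 d
v = L / t = 418 / 131800 = 0.003172 m/d
K = v · n / i = 0.003172 × 0.16 / 0.0039 = 0.130 m/d

0.130 m/d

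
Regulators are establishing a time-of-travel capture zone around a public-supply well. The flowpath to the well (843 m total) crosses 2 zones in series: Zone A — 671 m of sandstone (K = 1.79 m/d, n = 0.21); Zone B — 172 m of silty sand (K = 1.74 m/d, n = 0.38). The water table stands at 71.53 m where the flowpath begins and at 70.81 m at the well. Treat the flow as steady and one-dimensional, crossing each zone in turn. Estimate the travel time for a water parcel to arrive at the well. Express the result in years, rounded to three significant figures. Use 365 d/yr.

Total head drop ΔH = 71.53 − 70.81 = 0.72 m
Continuity: the same q passes through each zone, so ΔH = q·Σ(L_j/K_j) — the zones act as resistances in series.
Σ(L/K) = 671/1.79 + 172/1.74 = 374.9 + 98.85 = 473.7 d
q = ΔH / Σ(L/K) = 0.72 / 473.7 = 0.001520 m/d (same in every zone)
Zone A: v = q/n = 0.001520/0.21 = 0.007238 m/d → t_A = 671/0.007238 = 92710 d
Zone B: v = q/n = 0.001520/0.38 = 0.004000 m/d → t_B = 172/0.004000 = 43000 d
Total t = 92710 + 43000 = 135700 d
   = 135700 / 365 = 372 yr

372 years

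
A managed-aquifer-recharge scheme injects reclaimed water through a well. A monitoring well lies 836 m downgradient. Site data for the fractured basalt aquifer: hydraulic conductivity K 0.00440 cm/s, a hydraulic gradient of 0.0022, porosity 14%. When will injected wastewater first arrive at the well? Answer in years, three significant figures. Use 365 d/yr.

38.3 years

K = 0.00440 cm/s × 864 = 3.802 m/d
Specific discharge q = 3.802 × 0.0022 = 0.008364 m/d
v = Ki/n = 3.802·0.0022/0.14 = 0.05974 m/d
t = L / v = 836 / 0.05974 = 13990 d
   = 13990 / 365 = 38.3 yr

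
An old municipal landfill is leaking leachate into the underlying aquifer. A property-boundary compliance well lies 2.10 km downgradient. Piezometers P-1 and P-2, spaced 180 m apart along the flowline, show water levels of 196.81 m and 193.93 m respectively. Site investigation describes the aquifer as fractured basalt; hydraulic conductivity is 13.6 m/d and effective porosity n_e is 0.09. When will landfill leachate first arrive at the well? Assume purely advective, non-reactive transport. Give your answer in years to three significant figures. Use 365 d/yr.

2.38 years

Hydraulic gradient i = (196.81 − 193.93) / 180 = 2.88 / 180 = 0.01600
Specific discharge q = 13.6 × 0.01600 = 0.2176 m/d
v = Ki/n = 13.6·0.01600/0.09 = 2.418 m/d
L = 2.10 km = 2100 m
t = L / v = 2100 / 2.418 = 868.6 d
   = 868.6 / 365 = 2.38 yr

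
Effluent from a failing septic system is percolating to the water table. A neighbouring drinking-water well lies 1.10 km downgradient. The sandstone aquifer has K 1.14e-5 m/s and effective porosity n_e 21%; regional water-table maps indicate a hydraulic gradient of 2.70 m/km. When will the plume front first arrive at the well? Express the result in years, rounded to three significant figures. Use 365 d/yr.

K = 1.14e-5 m/s × 86400 s/d = 0.9850 m/d
Darcy flux q = K·i = 0.9850 × 0.0027 = 0.002659 m/d
v_s = q/n_e = 0.002659/0.21 = 0.01266 m/d
L = 1.10 km = 1100 m
t = L / v = 1100 / 0.01266 = 86860 d
   = 86860 / 365 = 238 yr

238 years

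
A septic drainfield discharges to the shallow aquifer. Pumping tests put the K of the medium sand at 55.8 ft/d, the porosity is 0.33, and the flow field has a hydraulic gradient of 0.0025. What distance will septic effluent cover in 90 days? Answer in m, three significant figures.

11.6 m

K = 55.8 ft/d × 0.3048 = 17.01 m/d
Darcy flux q = K·i = 17.01 × 0.0025 = 0.04252 m/d
Average linear velocity = 0.04252 / 0.33 = 0.1288 m/d
L = v × T = 0.1288 × 90 = 11.60 m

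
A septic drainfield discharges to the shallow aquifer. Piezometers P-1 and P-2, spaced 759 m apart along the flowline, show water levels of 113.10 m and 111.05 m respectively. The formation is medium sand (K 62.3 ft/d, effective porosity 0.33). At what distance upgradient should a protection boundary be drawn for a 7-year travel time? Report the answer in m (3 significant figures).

Hydraulic gradient i = (113.10 − 111.05) / 759 = 2.05 / 759 = 0.002701
K = 62.3 ft/d × 0.3048 = 18.99 m/d
q = Ki = 18.99 × 0.002701 = 0.05129 m/d
v_s = q/n_e = 0.05129/0.33 = 0.1554 m/d
T = 7 yr × 365 = 2555 d
L = v × T = 0.1554 × 2555 = 397.1 m

397 m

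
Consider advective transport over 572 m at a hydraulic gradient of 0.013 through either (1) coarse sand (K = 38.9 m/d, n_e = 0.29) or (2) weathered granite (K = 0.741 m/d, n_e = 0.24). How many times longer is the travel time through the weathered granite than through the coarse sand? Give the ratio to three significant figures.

Unit 1 (coarse sand): v = 38.9×0.013/0.29 = 1.744 m/d, t = 572/1.744 = 328.0 d
Unit 2 (weathered granite): v = 0.741×0.013/0.24 = 0.04014 m/d, t = 572/0.04014 = 14250 d
t(weathered granite) / t(coarse sand) = 14250/328.0 = 43.4

43.4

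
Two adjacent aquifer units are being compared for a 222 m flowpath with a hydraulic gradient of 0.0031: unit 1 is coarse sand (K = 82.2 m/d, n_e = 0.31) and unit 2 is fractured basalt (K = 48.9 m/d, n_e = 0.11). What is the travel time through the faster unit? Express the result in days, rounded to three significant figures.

161 days

Unit 1 (coarse sand): v = 82.2×0.0031/0.31 = 0.8220 m/d, t = 222/0.8220 = 270.1 d
Unit 2 (fractured basalt): v = 48.9×0.0031/0.11 = 1.378 m/d, t = 222/1.378 = 161.1 d
Faster unit: t = 161 d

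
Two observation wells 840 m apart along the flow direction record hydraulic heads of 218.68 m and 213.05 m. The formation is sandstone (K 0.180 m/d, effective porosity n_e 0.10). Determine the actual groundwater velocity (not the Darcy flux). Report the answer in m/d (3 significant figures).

0.0121 m/d

Hydraulic gradient i = (218.68 − 213.05) / 840 = 5.63 / 840 = 0.006702
Darcy flux q = K·i = 0.180 × 0.006702 = 0.001206 m/d
v = Ki/n = 0.180·0.006702/0.10 = 0.01206 m/d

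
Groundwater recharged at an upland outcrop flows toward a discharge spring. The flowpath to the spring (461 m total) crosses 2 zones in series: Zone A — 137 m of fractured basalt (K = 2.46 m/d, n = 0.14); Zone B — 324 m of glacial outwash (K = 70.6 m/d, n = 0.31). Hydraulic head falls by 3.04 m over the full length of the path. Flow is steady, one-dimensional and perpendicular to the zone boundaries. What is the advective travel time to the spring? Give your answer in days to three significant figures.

Continuity: the same q passes through each zone, so ΔH = q·Σ(L_j/K_j) — the zones act as resistances in series.
Σ(L/K) = 137/2.46 + 324/70.6 = 55.69 + 4.589 = 60.28 d
q = ΔH / Σ(L/K) = 3.04 / 60.28 = 0.05043 m/d (same in every zone)
Zone A: v = q/n = 0.05043/0.14 = 0.3602 m/d → t_A = 137/0.3602 = 380.3 d
Zone B: v = q/n = 0.05043/0.31 = 0.1627 m/d → t_B = 324/0.1627 = 1992 d
Total t = 380.3 + 1992 = 2372 d

2370 days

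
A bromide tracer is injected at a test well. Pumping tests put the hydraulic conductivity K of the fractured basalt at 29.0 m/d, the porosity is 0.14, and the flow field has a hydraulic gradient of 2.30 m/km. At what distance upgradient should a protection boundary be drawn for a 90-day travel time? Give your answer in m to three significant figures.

Darcy flux q = K·i = 29.0 × 0.0023 = 0.06670 m/d
v_s = q/n_e = 0.06670/0.14 = 0.4764 m/d
L = v × T = 0.4764 × 90 = 42.88 m

42.9 m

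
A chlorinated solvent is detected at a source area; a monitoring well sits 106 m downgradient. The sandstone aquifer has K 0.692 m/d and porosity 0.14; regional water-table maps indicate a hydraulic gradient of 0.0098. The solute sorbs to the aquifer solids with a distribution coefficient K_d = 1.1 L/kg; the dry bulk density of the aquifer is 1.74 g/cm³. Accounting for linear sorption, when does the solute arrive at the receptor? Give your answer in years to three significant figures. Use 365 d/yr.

88.0 years

Specific discharge q = 0.692 × 0.0098 = 0.006782 m/d
Average linear velocity = 0.006782 / 0.14 = 0.04844 m/d
Retardation R = 1 + ρ_b·K_d/n = 1 + 1.74×1.1/0.14 = 14.67
Contaminant velocity v_c = v/R = 0.04844/14.67 = 0.003302 m/d
t = L/v_c = 106/0.003302 = 32110 d
   = 32110/365 = 88.0 yr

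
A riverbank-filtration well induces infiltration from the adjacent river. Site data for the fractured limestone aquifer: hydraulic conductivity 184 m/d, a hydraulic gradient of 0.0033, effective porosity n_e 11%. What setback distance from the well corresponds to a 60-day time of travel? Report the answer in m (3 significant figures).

331 m

q = Ki = 184 × 0.0033 = 0.6072 m/d
Seepage velocity v = q / n = 0.6072 / 0.11 = 5.520 m/d
L = v × T = 5.520 × 60 = 331.2 m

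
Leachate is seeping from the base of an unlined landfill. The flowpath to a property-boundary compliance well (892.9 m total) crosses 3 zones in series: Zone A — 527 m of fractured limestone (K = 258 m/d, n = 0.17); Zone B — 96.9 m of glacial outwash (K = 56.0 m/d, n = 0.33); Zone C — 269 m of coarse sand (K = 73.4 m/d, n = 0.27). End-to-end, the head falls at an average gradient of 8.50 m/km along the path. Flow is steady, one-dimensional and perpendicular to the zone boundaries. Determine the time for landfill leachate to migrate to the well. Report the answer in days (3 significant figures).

Continuity: the same q passes through each zone, so ΔH = q·Σ(L_j/K_j) — the zones act as resistances in series.
Σ(L/K) = 527/258 + 96.9/56.0 + 269/73.4 = 2.043 + 1.730 + 3.665 = 7.438 d
K_eq = L_total / Σ(L/K) = 892.9 / 7.438 = 120.0 m/d
q = K_eq · i = 120.0 × 0.0085 = 1.020 m/d (same in every zone)
Zone A: v = q/n = 1.020/0.17 = 6.002 m/d → t_A = 527/6.002 = 87.80 d
Zone B: v = q/n = 1.020/0.33 = 3.092 m/d → t_B = 96.9/3.092 = 31.34 d
Zone C: v = q/n = 1.020/0.27 = 3.779 m/d → t_C = 269/3.779 = 71.18 d
Total t = 87.80 + 31.34 + 71.18 = 190.3 d

190 days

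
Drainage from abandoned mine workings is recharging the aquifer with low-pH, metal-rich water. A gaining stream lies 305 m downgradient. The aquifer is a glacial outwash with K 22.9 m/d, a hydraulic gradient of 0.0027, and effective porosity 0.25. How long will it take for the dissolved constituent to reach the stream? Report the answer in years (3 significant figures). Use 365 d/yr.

Specific discharge q = 22.9 × 0.0027 = 0.06183 m/d
v_s = q/n_e = 0.06183/0.25 = 0.2473 m/d
t = L / v = 305 / 0.2473 = 1233 d
   = 1233 / 365 = 3.38 yr

3.38 years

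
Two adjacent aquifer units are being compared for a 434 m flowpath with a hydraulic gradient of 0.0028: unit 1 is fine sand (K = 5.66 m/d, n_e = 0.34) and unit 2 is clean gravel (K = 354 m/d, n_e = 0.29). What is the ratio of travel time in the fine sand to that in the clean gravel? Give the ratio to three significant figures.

Unit 1 (fine sand): v = 5.66×0.0028/0.34 = 0.04661 m/d, t = 434/0.04661 = 9311 d
Unit 2 (clean gravel): v = 354×0.0028/0.29 = 3.418 m/d, t = 434/3.418 = 127.0 d
t(fine sand) / t(clean gravel) = 9311/127.0 = 73.3

73.3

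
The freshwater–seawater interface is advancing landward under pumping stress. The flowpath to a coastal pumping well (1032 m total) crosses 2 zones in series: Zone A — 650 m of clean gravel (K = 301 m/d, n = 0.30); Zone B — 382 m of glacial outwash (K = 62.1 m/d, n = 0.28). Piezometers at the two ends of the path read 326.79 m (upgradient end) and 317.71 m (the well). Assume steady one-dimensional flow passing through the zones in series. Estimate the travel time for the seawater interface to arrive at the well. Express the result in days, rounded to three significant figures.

276 days

Total head drop ΔH = 326.79 − 317.71 = 9.08 m
Steady 1-D flow in series ⇒ the Darcy flux q is identical in every zone and the zone head losses add (resistances L/K in series).
Σ(L/K) = 650/301 + 382/62.1 = 2.159 + 6.151 = 8.311 d
q = ΔH / Σ(L/K) = 9.08 / 8.311 = 1.093 m/d (same in every zone)
Zone A: v = q/n = 1.093/0.30 = 3.642 m/d → t_A = 650/3.642 = 178.5 d
Zone B: v = q/n = 1.093/0.28 = 3.902 m/d → t_B = 382/3.902 = 97.90 d
Total t = 178.5 + 97.90 = 276.4 d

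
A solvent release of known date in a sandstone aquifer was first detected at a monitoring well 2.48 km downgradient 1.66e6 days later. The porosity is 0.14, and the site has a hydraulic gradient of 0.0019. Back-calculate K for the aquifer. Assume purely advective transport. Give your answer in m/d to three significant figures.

L = 2.48 km = 2480 m
v = L / t = 2480 / 1.66e6 = 0.001494 m/d
K = v · n / i = 0.001494 × 0.14 / 0.0019 = 0.110 m/d

0.110 m/d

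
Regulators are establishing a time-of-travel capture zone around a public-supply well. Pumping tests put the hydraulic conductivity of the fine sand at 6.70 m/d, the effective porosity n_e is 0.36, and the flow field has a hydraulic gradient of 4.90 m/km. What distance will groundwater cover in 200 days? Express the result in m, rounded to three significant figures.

18.2 m

q = Ki = 6.70 × 0.0049 = 0.03283 m/d
Seepage velocity v = q / n = 0.03283 / 0.36 = 0.09119 m/d
L = v × T = 0.09119 × 200 = 18.24 m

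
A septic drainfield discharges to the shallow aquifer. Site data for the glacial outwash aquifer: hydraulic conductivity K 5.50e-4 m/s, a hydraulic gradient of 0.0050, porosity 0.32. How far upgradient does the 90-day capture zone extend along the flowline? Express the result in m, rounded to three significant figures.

66.8 m

K = 5.50e-4 m/s × 86400 s/d = 47.52 m/d
Darcy flux q = K·i = 47.52 × 0.0050 = 0.2376 m/d
v_s = q/n_e = 0.2376/0.32 = 0.7425 m/d
L = v × T = 0.7425 × 90 = 66.83 m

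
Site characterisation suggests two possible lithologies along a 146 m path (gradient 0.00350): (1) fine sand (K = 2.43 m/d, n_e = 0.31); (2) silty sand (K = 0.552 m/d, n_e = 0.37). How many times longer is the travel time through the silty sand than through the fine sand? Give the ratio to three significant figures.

5.25

Unit 1 (fine sand): v = 2.43×0.0035/0.31 = 0.02744 m/d, t = 146/0.02744 = 5322 d
Unit 2 (silty sand): v = 0.552×0.0035/0.37 = 0.005222 m/d, t = 146/0.005222 = 27960 d
t(silty sand) / t(fine sand) = 27960/5322 = 5.25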